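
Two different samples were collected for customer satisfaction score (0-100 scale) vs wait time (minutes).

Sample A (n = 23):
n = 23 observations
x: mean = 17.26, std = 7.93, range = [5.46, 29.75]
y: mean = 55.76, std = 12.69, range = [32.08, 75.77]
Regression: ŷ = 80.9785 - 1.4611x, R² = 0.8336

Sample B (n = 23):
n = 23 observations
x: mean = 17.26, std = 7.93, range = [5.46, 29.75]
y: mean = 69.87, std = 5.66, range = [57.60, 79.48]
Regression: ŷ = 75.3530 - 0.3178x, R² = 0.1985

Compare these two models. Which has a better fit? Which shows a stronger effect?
Model A has the better fit (R² = 0.8336 vs 0.1985). Model A shows the stronger effect (|β₁| = 1.4611 vs 0.3178).

Model Comparison:

Fit — compare R²:
- Model A: R² = 0.8336 → 83.36% of variance in satisfaction score explained
- Model B: R² = 0.1985 → 19.85% of variance in satisfaction score explained
- 0.8336 > 0.1985 → Model A has the better fit

Effect size (slope magnitude):
- Model A: β₁ = -1.4611 → predicted satisfaction score falls 1.4611 points per additional minute of wait time
- Model B: β₁ = -0.3178 → predicted satisfaction score falls 0.3178 points per additional minute of wait time
- |-1.4611| > |-0.3178| → Model A shows the stronger marginal effect

Notes:
- R² measures how tightly points cluster around the line; β₁ measures how steep the line is — they answer different questions.
- A better fit (higher R²) doesn't necessarily mean a more important relationship.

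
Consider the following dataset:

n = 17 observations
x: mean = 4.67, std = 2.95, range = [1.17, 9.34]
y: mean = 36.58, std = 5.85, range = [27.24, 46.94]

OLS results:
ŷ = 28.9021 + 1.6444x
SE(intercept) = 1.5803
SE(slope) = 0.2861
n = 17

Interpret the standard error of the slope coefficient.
SE(β̂₁) = 0.2861 is the estimated standard deviation of the slope estimate across repeated samples; relative to β̂₁ = 1.6444 that is 17.4%, a precise estimate.

SE(β̂₁) = s / √Sxx, where s is the residual standard deviation and Sxx = Σ(x − x̄)². It is the yardstick for how far β̂₁ = 1.6444 could plausibly be from the true slope.

Relative precision:
- SE / |β̂₁| = 0.2861 / 1.6444 = 17.4%
- Rule of thumb (under 20%: precise; 20% to under 50%: moderately precise; 50% or more: imprecise) → precise

Rough 95% range (±2 SE): 1.6444 ± 0.5722 → (1.0722, 2.2166).

What drives SE(β̂₁): more residual scatter → larger SE; larger n (here n = 17) → smaller SE; wider spread of x values → smaller SE.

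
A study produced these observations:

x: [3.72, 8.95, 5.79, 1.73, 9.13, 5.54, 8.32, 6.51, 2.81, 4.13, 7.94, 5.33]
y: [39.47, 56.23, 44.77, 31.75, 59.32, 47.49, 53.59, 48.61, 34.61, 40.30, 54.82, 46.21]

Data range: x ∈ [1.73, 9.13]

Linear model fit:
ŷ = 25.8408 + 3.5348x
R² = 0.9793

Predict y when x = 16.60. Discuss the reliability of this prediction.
ŷ = 84.5185 (extrapolation — x = 16.60 lies outside [1.73, 9.13], so reliability is low).

Prediction calculation:
ŷ = 25.8408 + 3.5348 × 16.60
ŷ = 84.5185

Reliability:
- Data range: x ∈ [1.73, 9.13]
- Prediction point: x = 16.60 is 7.47 units above the observed range → this is EXTRAPOLATION, not interpolation

Why that matters here:
- The linear relationship may not hold outside the observed range
- R² describes fit only over the sampled x values; it says nothing about behaviour beyond them

A defensible statement: 'if the linear trend continued to x = 16.60, y would be about 84.5185' — the premise is untested.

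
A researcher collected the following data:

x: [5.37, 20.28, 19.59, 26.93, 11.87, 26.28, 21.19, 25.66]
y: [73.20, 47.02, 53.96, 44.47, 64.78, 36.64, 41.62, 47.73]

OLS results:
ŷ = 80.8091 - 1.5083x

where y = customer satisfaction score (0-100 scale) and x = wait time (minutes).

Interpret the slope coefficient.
For each additional minute of wait time, predicted satisfaction score decreases by approximately 1.5083 points.

The slope β₁ = -1.5083 gives the rate at which the fitted satisfaction score changes with wait time.

Interpretation:
- Wait time up by 1 minute → predicted satisfaction score decreases by 1.5083 points
- This is a linear approximation: the same per-unit change is assumed across the whole observed x range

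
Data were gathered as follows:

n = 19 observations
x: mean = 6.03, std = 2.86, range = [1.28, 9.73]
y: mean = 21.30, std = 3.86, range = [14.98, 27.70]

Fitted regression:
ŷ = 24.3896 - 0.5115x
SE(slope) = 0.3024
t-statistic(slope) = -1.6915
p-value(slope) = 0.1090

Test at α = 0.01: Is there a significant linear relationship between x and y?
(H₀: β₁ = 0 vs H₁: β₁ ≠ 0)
p-value = 0.1090 ≥ α = 0.01, so we fail to reject H₀. The relationship is not significant.

Hypothesis test for the slope coefficient:

H₀: β₁ = 0 (no linear relationship)
H₁: β₁ ≠ 0 (linear relationship exists)

Test statistic: t = β̂₁ / SE(β̂₁) = -0.5115 / 0.3024 = -1.6915

With df = 17, the two-sided p-value for |t| = 1.6915 is 0.1090.

Decision rule: reject H₀ if p-value < α.
p-value = 0.1090 ≥ α = 0.01 → fail to reject H₀.

At α = 0.01 the data do not provide convincing evidence of a nonzero slope.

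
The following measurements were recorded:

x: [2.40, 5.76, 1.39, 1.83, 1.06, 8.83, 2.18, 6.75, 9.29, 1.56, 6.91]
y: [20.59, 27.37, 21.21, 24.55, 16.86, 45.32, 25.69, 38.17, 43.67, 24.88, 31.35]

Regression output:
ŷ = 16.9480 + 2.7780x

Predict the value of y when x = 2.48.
ŷ = 23.8374

x = 2.48 lies inside the observed range [1.06, 9.29], so the fitted equation applies directly:

ŷ = 16.9480 + 2.7780 × 2.48
ŷ = 16.9480 + 6.8894
ŷ = 23.8374

This is a point prediction; actual observations scatter around it by roughly the residual standard deviation.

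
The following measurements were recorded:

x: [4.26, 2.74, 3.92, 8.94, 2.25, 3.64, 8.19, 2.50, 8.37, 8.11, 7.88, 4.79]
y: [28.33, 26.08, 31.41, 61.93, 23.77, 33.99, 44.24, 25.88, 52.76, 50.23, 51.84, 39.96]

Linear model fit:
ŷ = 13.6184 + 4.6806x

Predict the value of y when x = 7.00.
ŷ = 46.3826

To predict y for x = 7.00, substitute into the regression equation:

ŷ = 13.6184 + 4.6806 × 7.00
ŷ = 13.6184 + 32.7642
ŷ = 46.3826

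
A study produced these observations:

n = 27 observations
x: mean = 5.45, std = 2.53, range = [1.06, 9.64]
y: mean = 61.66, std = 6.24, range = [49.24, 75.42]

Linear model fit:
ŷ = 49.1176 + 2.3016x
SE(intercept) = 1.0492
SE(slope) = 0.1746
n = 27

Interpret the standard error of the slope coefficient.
SE(β̂₁) = 0.1746 is the estimated standard deviation of the slope estimate across repeated samples; relative to β̂₁ = 2.3016 that is 7.6%, a precise estimate.

What SE measures:
- The standard error quantifies the sampling variability of the coefficient estimate
- It is the estimated standard deviation of β̂₁ across hypothetical repeated samples of the same size
- Smaller SE → more precise estimate

Relative precision:
- SE / |β̂₁| = 0.1746 / 2.3016 = 7.6%
- Rule of thumb (under 20%: precise; 20% to under 50%: moderately precise; 50% or more: imprecise) → precise

Link to the t-test: t = β̂₁ / SE(β̂₁) = 2.3016 / 0.1746 = 13.1821, the statistic for H₀: β₁ = 0.

What drives SE(β̂₁): larger n (here n = 27) → smaller SE; more residual scatter → larger SE.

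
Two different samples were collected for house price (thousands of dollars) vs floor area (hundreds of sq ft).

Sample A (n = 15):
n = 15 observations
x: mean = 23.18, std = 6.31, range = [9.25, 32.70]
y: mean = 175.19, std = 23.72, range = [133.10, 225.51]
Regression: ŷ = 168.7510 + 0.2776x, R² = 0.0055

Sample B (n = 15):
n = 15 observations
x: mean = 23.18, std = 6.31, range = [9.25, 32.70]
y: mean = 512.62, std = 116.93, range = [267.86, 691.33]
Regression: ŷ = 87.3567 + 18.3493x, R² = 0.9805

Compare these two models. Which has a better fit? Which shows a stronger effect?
Model B has the better fit (R² = 0.9805 vs 0.0055). Model B shows the stronger effect (|β₁| = 18.3493 vs 0.2776).

Model Comparison:

Fit — compare R²:
- Model A: R² = 0.0055 → 0.55% of variance in house price explained
- Model B: R² = 0.9805 → 98.05% of variance in house price explained
- 0.9805 > 0.0055 → Model B has the better fit

Effect size (slope magnitude):
- Model A: β₁ = 0.2776 → predicted house price rises 0.2776 thousand dollars per additional hundred sq ft of floor area
- Model B: β₁ = 18.3493 → predicted house price rises 18.3493 thousand dollars per additional hundred sq ft of floor area
- |0.2776| < |18.3493| → Model B shows the stronger marginal effect

Notes:
- R² measures how tightly points cluster around the line; β₁ measures how steep the line is — they answer different questions.
- A better fit (higher R²) doesn't necessarily mean a more important relationship.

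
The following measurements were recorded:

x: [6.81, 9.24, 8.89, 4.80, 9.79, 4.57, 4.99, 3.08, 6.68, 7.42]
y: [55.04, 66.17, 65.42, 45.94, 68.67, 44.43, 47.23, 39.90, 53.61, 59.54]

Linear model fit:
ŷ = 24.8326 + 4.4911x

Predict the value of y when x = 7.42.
ŷ = 58.1566

To predict y for x = 7.42, substitute into the regression equation:

ŷ = 24.8326 + 4.4911 × 7.42
ŷ = 24.8326 + 33.3240
ŷ = 58.1566

This is the fitted mean response at that x — an individual observation would come with a wider prediction interval.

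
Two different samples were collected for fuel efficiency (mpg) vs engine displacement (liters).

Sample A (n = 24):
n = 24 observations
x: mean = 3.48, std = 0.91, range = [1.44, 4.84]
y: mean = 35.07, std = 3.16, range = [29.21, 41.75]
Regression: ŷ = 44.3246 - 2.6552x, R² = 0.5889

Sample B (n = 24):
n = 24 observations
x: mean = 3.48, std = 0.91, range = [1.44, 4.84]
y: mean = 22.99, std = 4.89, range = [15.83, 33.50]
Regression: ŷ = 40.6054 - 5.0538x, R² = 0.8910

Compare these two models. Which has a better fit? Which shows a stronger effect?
Model B has the better fit (R² = 0.8910 vs 0.5889). Model B shows the stronger effect (|β₁| = 5.0538 vs 2.6552).

Model Comparison:

Goodness of fit (R²):
- Model A: R² = 0.5889 → 58.89% of variance in fuel efficiency explained
- Model B: R² = 0.8910 → 89.10% of variance in fuel efficiency explained
- 0.8910 > 0.5889 → Model B has the better fit

Effect size (slope magnitude):
- Model A: β₁ = -2.6552 → predicted fuel efficiency falls 2.6552 mpg per additional liter of engine displacement
- Model B: β₁ = -5.0538 → predicted fuel efficiency falls 5.0538 mpg per additional liter of engine displacement
- |-2.6552| < |-5.0538| → Model B shows the stronger marginal effect

Note: R² measures how tightly points cluster around the line; β₁ measures how steep the line is — they answer different questions.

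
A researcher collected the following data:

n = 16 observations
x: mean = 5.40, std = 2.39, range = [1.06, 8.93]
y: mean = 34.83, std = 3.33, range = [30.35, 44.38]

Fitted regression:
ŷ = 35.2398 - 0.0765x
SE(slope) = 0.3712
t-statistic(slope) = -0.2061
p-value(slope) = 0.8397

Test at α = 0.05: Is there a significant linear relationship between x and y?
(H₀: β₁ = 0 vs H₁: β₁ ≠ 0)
p-value = 0.8397 ≥ α = 0.05, so we fail to reject H₀. The relationship is not significant.

Hypothesis test for the slope coefficient:

H₀: β₁ = 0 (no linear relationship)
H₁: β₁ ≠ 0 (linear relationship exists)

Test statistic: t = β̂₁ / SE(β̂₁) = -0.0765 / 0.3712 = -0.2061

p = 0.8397: how often a slope estimate this far from 0 (in SE units) would arise by chance if β₁ were truly 0.

Decision rule: reject H₀ if p-value < α.
p-value = 0.8397 ≥ α = 0.05 → fail to reject H₀.

Conclusion: the linear association between x and y is not significant at the 5% level.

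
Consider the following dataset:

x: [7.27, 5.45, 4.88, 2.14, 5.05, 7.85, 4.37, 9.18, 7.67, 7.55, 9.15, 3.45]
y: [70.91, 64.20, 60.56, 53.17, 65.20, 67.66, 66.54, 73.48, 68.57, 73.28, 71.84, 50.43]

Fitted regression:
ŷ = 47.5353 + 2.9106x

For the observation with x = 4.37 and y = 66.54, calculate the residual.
Residual = 6.2854

The residual is the difference between the actual value and the predicted value:

Residual = y - ŷ

Step 1: Calculate predicted value
ŷ = 47.5353 + 2.9106 × 4.37
ŷ = 60.2546

Step 2: Calculate residual
Residual = 66.54 - 60.2546
Residual = 6.2854

Sign check: y > ŷ, so the point is above the line and the fit underestimates here.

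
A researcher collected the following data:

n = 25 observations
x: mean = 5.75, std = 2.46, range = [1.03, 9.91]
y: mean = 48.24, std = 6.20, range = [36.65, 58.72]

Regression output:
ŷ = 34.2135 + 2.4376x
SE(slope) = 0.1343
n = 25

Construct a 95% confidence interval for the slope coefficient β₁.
The 95% CI for β₁ is (2.1598, 2.7154)

Confidence interval for the slope:

The 95% CI for β₁ is: β̂₁ ± t*(α/2, n-2) × SE(β̂₁)

Step 1: Find critical t-value
- Confidence level = 0.95
- Degrees of freedom = n - 2 = 25 - 2 = 23
- t*(α/2, 23) = 2.0687

Step 2: Calculate margin of error
Margin = 2.0687 × 0.1343 = 0.2778

Step 3: Construct interval
CI = 2.4376 ± 0.2778
CI = (2.1598, 2.7154)

Interpretation: each one-unit increase in x is associated with a change in mean y of between 2.1598 and 2.7154, with 95% confidence.
Since 0 is outside the interval, a two-sided test at α = 0.05 would reject H₀: β₁ = 0.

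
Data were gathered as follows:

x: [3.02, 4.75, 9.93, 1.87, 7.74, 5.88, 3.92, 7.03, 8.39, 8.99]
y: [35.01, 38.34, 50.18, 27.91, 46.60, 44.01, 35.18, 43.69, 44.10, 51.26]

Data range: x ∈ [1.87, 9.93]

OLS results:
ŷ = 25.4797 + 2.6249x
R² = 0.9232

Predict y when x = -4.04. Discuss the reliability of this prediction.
ŷ = 14.8751, but this is extrapolation (below the data range [1.87, 9.93]) and may be unreliable.

Prediction calculation:
ŷ = 25.4797 + 2.6249 × (-4.04)
ŷ = 14.8751

Reliability:
- Data range: x ∈ [1.87, 9.93]
- Prediction point: x = -4.04 is 5.91 units below the observed range → this is EXTRAPOLATION, not interpolation

Why that matters here:
- The standard error of prediction grows with (x − x̄)², and x = -4.04 is far from x̄ = 6.15
- Real relationships often flatten, saturate, or turn nonlinear at extremes

A defensible statement: 'if the linear trend continued to x = -4.04, y would be about 14.8751' — the premise is untested.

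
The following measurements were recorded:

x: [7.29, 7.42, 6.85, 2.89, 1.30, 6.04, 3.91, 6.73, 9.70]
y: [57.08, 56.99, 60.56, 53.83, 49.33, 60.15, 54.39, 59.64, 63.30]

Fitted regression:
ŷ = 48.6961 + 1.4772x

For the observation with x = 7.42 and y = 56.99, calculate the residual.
Residual = -2.6669

The residual is the difference between the actual value and the predicted value:

Residual = y - ŷ

Step 1: Calculate predicted value
ŷ = 48.6961 + 1.4772 × 7.42
ŷ = 59.6569

Step 2: Calculate residual
Residual = 56.99 - 59.6569
Residual = -2.6669

Interpretation: the model overestimates the actual value by 2.6669 at this point (negative residual → observation lies below the fitted line).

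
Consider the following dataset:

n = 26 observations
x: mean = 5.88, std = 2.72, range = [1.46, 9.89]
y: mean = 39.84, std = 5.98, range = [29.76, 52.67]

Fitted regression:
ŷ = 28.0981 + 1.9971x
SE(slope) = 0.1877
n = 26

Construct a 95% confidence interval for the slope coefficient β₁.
The 95% CI for β₁ is (1.6097, 2.3845)

Confidence interval for the slope:

The 95% CI for β₁ is: β̂₁ ± t*(α/2, n-2) × SE(β̂₁)

Step 1: Find critical t-value
- Confidence level = 0.95
- Degrees of freedom = n - 2 = 26 - 2 = 24
- t*(α/2, 24) = 2.0639

Step 2: Calculate margin of error
Margin = 2.0639 × 0.1877 = 0.3874

Step 3: Construct interval
CI = 1.9971 ± 0.3874
CI = (1.6097, 2.3845)

Interpretation: We are 95% confident that the true slope β₁ lies between 1.6097 and 2.3845.
Since 0 is outside the interval, a two-sided test at α = 0.05 would reject H₀: β₁ = 0.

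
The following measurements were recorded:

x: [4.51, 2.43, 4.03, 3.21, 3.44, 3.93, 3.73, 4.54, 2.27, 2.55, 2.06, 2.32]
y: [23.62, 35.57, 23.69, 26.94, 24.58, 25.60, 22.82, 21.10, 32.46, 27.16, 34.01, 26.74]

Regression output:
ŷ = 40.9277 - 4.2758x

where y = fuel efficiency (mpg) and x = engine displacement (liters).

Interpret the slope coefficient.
On average, fuel efficiency is about 4.2758 mpg lower for every extra liter of engine displacement.

The slope β₁ = -4.2758 gives the rate at which the fitted fuel efficiency changes with engine displacement.

Interpretation:
- Engine displacement up by 1 liter → predicted fuel efficiency decreases by 4.2758 mpg
- This is a linear approximation: the same per-unit change is assumed across the whole observed x range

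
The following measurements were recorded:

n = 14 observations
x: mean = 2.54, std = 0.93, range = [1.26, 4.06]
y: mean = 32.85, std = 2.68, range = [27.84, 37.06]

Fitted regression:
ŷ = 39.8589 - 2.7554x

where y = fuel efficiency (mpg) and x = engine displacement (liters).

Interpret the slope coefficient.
On average, fuel efficiency is about 2.7554 mpg lower for every extra liter of engine displacement.

The slope coefficient β₁ = -2.7554 represents the marginal effect of engine displacement on fuel efficiency.

Interpretation:
- Engine displacement up by 1 liter → predicted fuel efficiency decreases by 2.7554 mpg
- This is a linear approximation: the same per-unit change is assumed across the whole observed x range
- The slope describes association in these data, not necessarily a causal effect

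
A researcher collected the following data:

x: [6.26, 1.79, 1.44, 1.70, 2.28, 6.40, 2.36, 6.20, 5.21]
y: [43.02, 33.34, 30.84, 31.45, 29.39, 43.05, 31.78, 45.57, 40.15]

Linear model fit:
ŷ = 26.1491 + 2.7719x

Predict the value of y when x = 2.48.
ŷ = 33.0234

Plug x = 2.48 into the fitted line:

ŷ = 26.1491 + 2.7719 × 2.48
ŷ = 26.1491 + 6.8743
ŷ = 33.0234

This is a point prediction; actual observations scatter around it by roughly the residual standard deviation.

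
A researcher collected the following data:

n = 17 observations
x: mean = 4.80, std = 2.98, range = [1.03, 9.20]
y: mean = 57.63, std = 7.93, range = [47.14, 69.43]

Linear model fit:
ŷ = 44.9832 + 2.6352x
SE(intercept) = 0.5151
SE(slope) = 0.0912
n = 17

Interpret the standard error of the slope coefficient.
The slope 2.6352 is pinned down to within about ±0.0912 (one SE) by these data — relative uncertainty 3.5%, i.e. precise.

What SE measures:
- The standard error quantifies the sampling variability of the coefficient estimate
- It is the estimated standard deviation of β̂₁ across hypothetical repeated samples of the same size
- Smaller SE → more precise estimate

Relative precision:
- SE / |β̂₁| = 0.0912 / 2.6352 = 3.5%
- Rule of thumb (under 20%: precise; 20% to under 50%: moderately precise; 50% or more: imprecise) → precise

Rough 95% range (±2 SE): 2.6352 ± 0.1824 → (2.4528, 2.8176).

What drives SE(β̂₁): wider spread of x values → smaller SE; larger n (here n = 17) → smaller SE.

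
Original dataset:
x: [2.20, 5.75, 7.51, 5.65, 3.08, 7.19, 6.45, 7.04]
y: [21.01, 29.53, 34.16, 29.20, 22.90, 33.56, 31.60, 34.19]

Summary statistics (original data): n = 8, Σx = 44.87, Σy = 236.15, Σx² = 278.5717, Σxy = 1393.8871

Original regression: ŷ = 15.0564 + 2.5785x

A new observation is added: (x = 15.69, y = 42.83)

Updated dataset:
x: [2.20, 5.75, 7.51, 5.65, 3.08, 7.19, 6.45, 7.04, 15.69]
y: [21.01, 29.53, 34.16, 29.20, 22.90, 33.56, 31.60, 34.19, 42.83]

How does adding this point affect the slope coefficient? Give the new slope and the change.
New slope β₁ = 1.6091 versus 2.5785 before: a change of -0.9694 (-37.6%).

The new point has HIGH LEVERAGE: x = 15.69 is far from the original mean x̄ = 44.87/8 ≈ 5.61 (original range [2.20, 7.51]).

Step 1: Update the sums with the new point (n goes from 8 to 9)
Σx  = 44.87 + 15.69 = 60.56
Σy  = 236.15 + 42.83 = 278.98
Σx² = 278.5717 + 15.69² = 278.5717 + 246.1761 = 524.7478
Σxy = 1393.8871 + 15.69×42.83 = 1393.8871 + 672.0027 = 2065.8898

Step 2: Recompute the slope with b₁ = (nΣxy − ΣxΣy) / (nΣx² − (Σx)²)
Numerator   = 9×2065.8898 − 60.56×278.98 = 18593.0082 − 16895.0288 = 1697.9794
Denominator = 9×524.7478 − 60.56² = 4722.7302 − 3667.5136 = 1055.2166
b₁(new) = 1697.9794 / 1055.2166 = 1.6091

(Same formula on the original sums: (8×1393.8871 − 44.87×236.15) / (8×278.5717 − 44.87²) = 555.0463 / 215.2567 = 2.5785, matching the given fit.)

Step 3: Change in slope
Δβ₁ = 1.6091 − 2.5785 = -0.9694
Relative change = -0.9694 / 2.5785 × 100% = -37.6%
→ the slope decreases when the point is added.

A high-leverage point only changes the slope if it is off the original line; here y = 42.83 is below the original trend, so the slope decreases.
In practice: refit with and without it and report both if conclusions differ.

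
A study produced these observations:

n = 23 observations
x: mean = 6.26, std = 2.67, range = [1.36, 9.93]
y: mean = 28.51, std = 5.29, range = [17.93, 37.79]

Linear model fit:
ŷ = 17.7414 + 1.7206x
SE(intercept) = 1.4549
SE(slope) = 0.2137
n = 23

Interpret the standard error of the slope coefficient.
SE(slope) = 0.2137 measures the uncertainty in the estimated slope. The coefficient is estimated precisely (SE/|β̂₁| = 12.4%).

SE(β̂₁) = s / √Sxx, where s is the residual standard deviation and Sxx = Σ(x − x̄)². It is the yardstick for how far β̂₁ = 1.7206 could plausibly be from the true slope.

Relative precision:
- SE / |β̂₁| = 0.2137 / 1.7206 = 12.4%
- Rule of thumb (under 20%: precise; 20% to under 50%: moderately precise; 50% or more: imprecise) → precise

Link to interval estimation: a confidence interval for β₁ is β̂₁ ± t* × 0.2137, so SE sets the half-width per unit of t*.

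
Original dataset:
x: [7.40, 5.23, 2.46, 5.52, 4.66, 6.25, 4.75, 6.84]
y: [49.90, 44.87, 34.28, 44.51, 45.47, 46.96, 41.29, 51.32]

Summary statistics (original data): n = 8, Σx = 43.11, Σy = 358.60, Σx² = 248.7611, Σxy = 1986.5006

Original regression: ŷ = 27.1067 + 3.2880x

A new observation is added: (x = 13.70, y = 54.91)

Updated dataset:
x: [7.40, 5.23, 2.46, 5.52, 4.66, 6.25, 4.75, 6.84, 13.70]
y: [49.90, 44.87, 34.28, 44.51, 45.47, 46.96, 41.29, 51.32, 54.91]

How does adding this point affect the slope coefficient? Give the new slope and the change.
The slope changes from 3.2880 to 1.6518 (change of -1.6362, or -49.8%).

The new point has HIGH LEVERAGE: x = 13.70 is far from the original mean x̄ = 43.11/8 ≈ 5.39 (original range [2.46, 7.40]).

Step 1: Update the sums with the new point (n goes from 8 to 9)
Σx  = 43.11 + 13.70 = 56.81
Σy  = 358.60 + 54.91 = 413.51
Σx² = 248.7611 + 13.70² = 248.7611 + 187.6900 = 436.4511
Σxy = 1986.5006 + 13.70×54.91 = 1986.5006 + 752.2670 = 2738.7676

Step 2: Recompute the slope with b₁ = (nΣxy − ΣxΣy) / (nΣx² − (Σx)²)
Numerator   = 9×2738.7676 − 56.81×413.51 = 24648.9084 − 23491.5031 = 1157.4053
Denominator = 9×436.4511 − 56.81² = 3928.0599 − 3227.3761 = 700.6838
b₁(new) = 1157.4053 / 700.6838 = 1.6518

(Same formula on the original sums: (8×1986.5006 − 43.11×358.60) / (8×248.7611 − 43.11²) = 432.7588 / 131.6167 = 3.2880, matching the given fit.)

Step 3: Change in slope
Δβ₁ = 1.6518 − 3.2880 = -1.6362
Relative change = -1.6362 / 3.2880 × 100% = -49.8%
→ the slope decreases when the point is added.

A high-leverage point only changes the slope if it is off the original line; here y = 54.91 is below the original trend, so the slope decreases.
In practice: check such a point for data-entry or measurement error; refit with and without it and report both if conclusions differ.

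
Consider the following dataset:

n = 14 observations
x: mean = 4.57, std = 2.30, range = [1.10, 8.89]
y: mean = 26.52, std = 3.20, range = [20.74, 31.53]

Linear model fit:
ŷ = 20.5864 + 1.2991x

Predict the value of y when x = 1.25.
ŷ = 22.2103

x = 1.25 lies inside the observed range [1.10, 8.89], so the fitted equation applies directly:

ŷ = 20.5864 + 1.2991 × 1.25
ŷ = 20.5864 + 1.6239
ŷ = 22.2103

This is the fitted mean response at that x — an individual observation would come with a wider prediction interval.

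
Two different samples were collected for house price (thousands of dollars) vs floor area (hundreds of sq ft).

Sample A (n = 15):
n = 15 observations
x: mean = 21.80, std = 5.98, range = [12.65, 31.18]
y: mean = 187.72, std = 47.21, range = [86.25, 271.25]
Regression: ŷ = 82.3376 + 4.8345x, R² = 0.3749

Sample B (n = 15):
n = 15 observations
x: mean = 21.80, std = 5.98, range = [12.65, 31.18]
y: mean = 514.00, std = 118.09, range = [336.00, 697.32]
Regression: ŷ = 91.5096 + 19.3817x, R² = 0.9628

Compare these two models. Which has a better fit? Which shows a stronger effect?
Model B has the better fit (R² = 0.9628 vs 0.3749). Model B shows the stronger effect (|β₁| = 19.3817 vs 4.8345).

Model Comparison:

Which explains more variance? (R²)
- Model A: R² = 0.3749 → 37.49% of variance in house price explained
- Model B: R² = 0.9628 → 96.28% of variance in house price explained
- 0.9628 > 0.3749 → Model B has the better fit

Effect size (slope magnitude):
- Model A: β₁ = 4.8345 → predicted house price rises 4.8345 thousand dollars per additional hundred sq ft of floor area
- Model B: β₁ = 19.3817 → predicted house price rises 19.3817 thousand dollars per additional hundred sq ft of floor area
- |4.8345| < |19.3817| → Model B shows the stronger marginal effect

Note: The two samples could reflect different populations, time periods, or measurement quality.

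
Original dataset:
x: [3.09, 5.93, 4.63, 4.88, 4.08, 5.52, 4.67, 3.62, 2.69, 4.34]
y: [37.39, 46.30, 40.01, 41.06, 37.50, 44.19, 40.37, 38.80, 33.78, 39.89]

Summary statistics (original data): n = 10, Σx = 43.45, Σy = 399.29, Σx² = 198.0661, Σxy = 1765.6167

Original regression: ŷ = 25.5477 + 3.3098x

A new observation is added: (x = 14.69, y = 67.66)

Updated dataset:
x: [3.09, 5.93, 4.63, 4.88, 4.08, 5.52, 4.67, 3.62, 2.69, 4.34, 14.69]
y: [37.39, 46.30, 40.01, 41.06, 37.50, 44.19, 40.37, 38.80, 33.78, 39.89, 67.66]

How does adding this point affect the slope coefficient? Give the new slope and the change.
The slope changes from 3.3098 to 2.7354 (change of -0.5744, or -17.4%).

The new point has HIGH LEVERAGE: x = 14.69 is far from the original mean x̄ = 43.45/10 ≈ 4.35 (original range [2.69, 5.93]).

Step 1: Update the sums with the new point (n goes from 10 to 11)
Σx  = 43.45 + 14.69 = 58.14
Σy  = 399.29 + 67.66 = 466.95
Σx² = 198.0661 + 14.69² = 198.0661 + 215.7961 = 413.8622
Σxy = 1765.6167 + 14.69×67.66 = 1765.6167 + 993.9254 = 2759.5421

Step 2: Recompute the slope with b₁ = (nΣxy − ΣxΣy) / (nΣx² − (Σx)²)
Numerator   = 11×2759.5421 − 58.14×466.95 = 30354.9631 − 27148.4730 = 3206.4901
Denominator = 11×413.8622 − 58.14² = 4552.4842 − 3380.2596 = 1172.2246
b₁(new) = 3206.4901 / 1172.2246 = 2.7354

(Same formula on the original sums: (10×1765.6167 − 43.45×399.29) / (10×198.0661 − 43.45²) = 307.0165 / 92.7585 = 3.3098, matching the given fit.)

Step 3: Change in slope
Δβ₁ = 2.7354 − 3.3098 = -0.5744
Relative change = -0.5744 / 3.3098 × 100% = -17.4%
→ the slope decreases when the point is added.

Because the point sits below the extension of the original line at a high-leverage x, it tilts the fit down.
In practice: check such a point for data-entry or measurement error; examine leverage (hᵢ) and Cook's distance rather than deleting it automatically.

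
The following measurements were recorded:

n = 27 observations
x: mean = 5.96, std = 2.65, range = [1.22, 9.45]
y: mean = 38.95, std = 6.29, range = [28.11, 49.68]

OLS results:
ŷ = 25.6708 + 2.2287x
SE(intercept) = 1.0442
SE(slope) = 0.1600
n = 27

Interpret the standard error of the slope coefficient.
SE(slope) = 0.1600 measures the uncertainty in the estimated slope. The coefficient is estimated precisely (SE/|β̂₁| = 7.2%).

SE(β̂₁) = s / √Sxx, where s is the residual standard deviation and Sxx = Σ(x − x̄)². It is the yardstick for how far β̂₁ = 2.2287 could plausibly be from the true slope.

Relative precision:
- SE / |β̂₁| = 0.1600 / 2.2287 = 7.2%
- Rule of thumb (under 20%: precise; 20% to under 50%: moderately precise; 50% or more: imprecise) → precise

Rough 95% range (±2 SE): 2.2287 ± 0.3200 → (1.9087, 2.5487).

What drives SE(β̂₁): wider spread of x values → smaller SE.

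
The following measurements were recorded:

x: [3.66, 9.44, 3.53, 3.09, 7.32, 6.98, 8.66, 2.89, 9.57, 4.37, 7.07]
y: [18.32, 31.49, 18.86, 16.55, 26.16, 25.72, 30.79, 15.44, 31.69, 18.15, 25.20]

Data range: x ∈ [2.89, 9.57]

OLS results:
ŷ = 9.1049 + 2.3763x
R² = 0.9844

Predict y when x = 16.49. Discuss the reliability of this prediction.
ŷ = 48.2901 (extrapolation — x = 16.49 lies outside [2.89, 9.57], so reliability is low).

Prediction calculation:
ŷ = 9.1049 + 2.3763 × 16.49
ŷ = 48.2901

Reliability:
- Data range: x ∈ [2.89, 9.57]
- Prediction point: x = 16.49 is 6.92 units above the observed range → this is EXTRAPOLATION, not interpolation

Why that matters here:
- There are no observations near this x to validate the fitted line there
- Real relationships often flatten, saturate, or turn nonlinear at extremes

Report the number if required, but flag clearly that it is an extrapolation.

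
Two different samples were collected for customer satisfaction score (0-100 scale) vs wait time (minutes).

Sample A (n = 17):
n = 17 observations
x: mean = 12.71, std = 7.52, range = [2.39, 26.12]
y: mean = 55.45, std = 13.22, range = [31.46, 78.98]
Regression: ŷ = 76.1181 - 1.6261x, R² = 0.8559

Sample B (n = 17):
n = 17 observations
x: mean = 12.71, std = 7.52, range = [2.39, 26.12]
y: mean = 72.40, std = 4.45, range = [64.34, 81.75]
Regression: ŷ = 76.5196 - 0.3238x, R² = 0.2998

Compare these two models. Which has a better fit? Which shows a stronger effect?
Model A has the better fit (R² = 0.8559 vs 0.2998). Model A shows the stronger effect (|β₁| = 1.6261 vs 0.3238).

Model Comparison:

Fit — compare R²:
- Model A: R² = 0.8559 → 85.59% of variance in satisfaction score explained
- Model B: R² = 0.2998 → 29.98% of variance in satisfaction score explained
- 0.8559 > 0.2998 → Model A has the better fit

Strength of effect — compare |β₁|:
- Model A: β₁ = -1.6261 → predicted satisfaction score falls 1.6261 points per additional minute of wait time
- Model B: β₁ = -0.3238 → predicted satisfaction score falls 0.3238 points per additional minute of wait time
- |-1.6261| > |-0.3238| → Model A shows the stronger marginal effect

Notes:
- R² measures how tightly points cluster around the line; β₁ measures how steep the line is — they answer different questions.
- A better fit (higher R²) doesn't necessarily mean a more important relationship.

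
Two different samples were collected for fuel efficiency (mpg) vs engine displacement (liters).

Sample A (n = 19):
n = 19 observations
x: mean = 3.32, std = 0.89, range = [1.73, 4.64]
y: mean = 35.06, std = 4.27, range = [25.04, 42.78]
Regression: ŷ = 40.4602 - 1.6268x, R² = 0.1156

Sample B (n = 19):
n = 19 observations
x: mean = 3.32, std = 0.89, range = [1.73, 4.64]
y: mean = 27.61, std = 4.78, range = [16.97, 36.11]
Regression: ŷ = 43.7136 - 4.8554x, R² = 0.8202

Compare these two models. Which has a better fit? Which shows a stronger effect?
Model B has the better fit (R² = 0.8202 vs 0.1156). Model B shows the stronger effect (|β₁| = 4.8554 vs 1.6268).

Model Comparison:

Goodness of fit (R²):
- Model A: R² = 0.1156 → 11.56% of variance in fuel efficiency explained
- Model B: R² = 0.8202 → 82.02% of variance in fuel efficiency explained
- 0.8202 > 0.1156 → Model B has the better fit

Strength of effect — compare |β₁|:
- Model A: β₁ = -1.6268 → predicted fuel efficiency falls 1.6268 mpg per additional liter of engine displacement
- Model B: β₁ = -4.8554 → predicted fuel efficiency falls 4.8554 mpg per additional liter of engine displacement
- |-1.6268| < |-4.8554| → Model B shows the stronger marginal effect

Notes:
- A better fit (higher R²) doesn't necessarily mean a more important relationship.
- The two samples could reflect different populations, time periods, or measurement quality.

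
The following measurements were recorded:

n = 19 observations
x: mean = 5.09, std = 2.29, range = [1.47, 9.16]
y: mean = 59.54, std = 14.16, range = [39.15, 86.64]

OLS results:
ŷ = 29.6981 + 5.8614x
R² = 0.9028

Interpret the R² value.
The model explains 90.28% of the variance in y (R² = 0.9028), leaving 9.72% unexplained; the fit is strong.

The coefficient of determination R² is the fraction of the total variation in y that the fitted line accounts for.

Here R² = 0.9028:
- Explained: 90.28% of the variation in y
- Unexplained (residual): 100% − 90.28% = 9.72%
- Rule of thumb (below 0.3 weak; 0.3 to below 0.7 moderate; 0.7 and above strong) → strong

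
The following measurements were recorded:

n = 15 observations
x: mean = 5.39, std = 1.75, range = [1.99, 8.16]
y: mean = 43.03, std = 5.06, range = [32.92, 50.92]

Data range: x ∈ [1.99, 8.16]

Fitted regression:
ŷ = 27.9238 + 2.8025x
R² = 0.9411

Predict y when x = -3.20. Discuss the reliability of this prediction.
The equation gives ŷ = 18.9558; however x = -3.20 is 5.19 units below the observed range, so this extrapolated value should not be trusted.

Prediction calculation:
ŷ = 27.9238 + 2.8025 × (-3.20)
ŷ = 18.9558

Reliability:
- Data range: x ∈ [1.99, 8.16]
- Prediction point: x = -3.20 is 5.19 units below the observed range → this is EXTRAPOLATION, not interpolation

Why that matters here:
- The linear relationship may not hold outside the observed range
- There are no observations near this x to validate the fitted line there

A defensible statement: 'if the linear trend continued to x = -3.20, y would be about 18.9558' — the premise is untested.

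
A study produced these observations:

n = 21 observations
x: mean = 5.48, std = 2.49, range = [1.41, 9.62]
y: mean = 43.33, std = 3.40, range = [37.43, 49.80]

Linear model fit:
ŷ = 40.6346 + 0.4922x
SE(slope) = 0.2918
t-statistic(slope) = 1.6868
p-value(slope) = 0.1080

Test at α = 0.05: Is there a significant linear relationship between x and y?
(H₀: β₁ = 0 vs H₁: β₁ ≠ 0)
Fail to reject H₀: p-value = 0.1080 ≥ α = 0.05. The linear relationship is not significant at the 5% level.

Hypothesis test for the slope coefficient:

H₀: β₁ = 0 (no linear relationship)
H₁: β₁ ≠ 0 (linear relationship exists)

Test statistic: t = β̂₁ / SE(β̂₁) = 0.4922 / 0.2918 = 1.6868

With df = 19, the two-sided p-value for |t| = 1.6868 is 0.1080.

Decision rule: reject H₀ if p-value < α.
p-value = 0.1080 ≥ α = 0.05 → fail to reject H₀.

At α = 0.05 the data do not provide convincing evidence of a nonzero slope.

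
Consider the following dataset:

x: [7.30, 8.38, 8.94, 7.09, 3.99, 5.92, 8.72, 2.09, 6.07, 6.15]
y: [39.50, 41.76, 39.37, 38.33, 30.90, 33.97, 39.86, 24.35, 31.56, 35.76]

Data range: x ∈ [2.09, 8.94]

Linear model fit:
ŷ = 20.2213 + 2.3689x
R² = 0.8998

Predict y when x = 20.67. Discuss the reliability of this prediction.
ŷ = 69.1865 (extrapolation — x = 20.67 lies outside [2.09, 8.94], so reliability is low).

Prediction calculation:
ŷ = 20.2213 + 2.3689 × 20.67
ŷ = 69.1865

Reliability:
- Data range: x ∈ [2.09, 8.94]
- Prediction point: x = 20.67 is 11.73 units above the observed range → this is EXTRAPOLATION, not interpolation

Why that matters here:
- R² describes fit only over the sampled x values; it says nothing about behaviour beyond them
- Real relationships often flatten, saturate, or turn nonlinear at extremes
- The standard error of prediction grows with (x − x̄)², and x = 20.67 is far from x̄ = 6.47

The R² = 0.8998 only validates the fit within [2.09, 8.94]; treat ŷ = 69.1865 with caution.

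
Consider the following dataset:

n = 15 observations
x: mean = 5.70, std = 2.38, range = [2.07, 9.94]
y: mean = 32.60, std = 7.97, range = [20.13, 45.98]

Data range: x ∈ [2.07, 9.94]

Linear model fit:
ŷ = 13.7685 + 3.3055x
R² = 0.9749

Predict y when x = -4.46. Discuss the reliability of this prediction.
The equation gives ŷ = -0.9740; however x = -4.46 is 6.53 units below the observed range, so this extrapolated value should not be trusted.

Prediction calculation:
ŷ = 13.7685 + 3.3055 × (-4.46)
ŷ = -0.9740

Reliability:
- Data range: x ∈ [2.07, 9.94]
- Prediction point: x = -4.46 is 6.53 units below the observed range → this is EXTRAPOLATION, not interpolation

Why that matters here:
- R² describes fit only over the sampled x values; it says nothing about behaviour beyond them
- The standard error of prediction grows with (x − x̄)², and x = -4.46 is far from x̄ = 5.70
- Real relationships often flatten, saturate, or turn nonlinear at extremes

A defensible statement: 'if the linear trend continued to x = -4.46, y would be about -0.9740' — the premise is untested.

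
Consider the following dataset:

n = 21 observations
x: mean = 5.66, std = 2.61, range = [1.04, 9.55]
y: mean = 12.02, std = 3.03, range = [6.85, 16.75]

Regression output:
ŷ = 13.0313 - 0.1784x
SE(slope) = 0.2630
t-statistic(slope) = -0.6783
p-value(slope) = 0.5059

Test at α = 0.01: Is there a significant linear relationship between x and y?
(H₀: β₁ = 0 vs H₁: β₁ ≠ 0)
p-value = 0.5059 ≥ α = 0.01, so we fail to reject H₀. The relationship is not significant.

Hypothesis test for the slope coefficient:

H₀: β₁ = 0 (no linear relationship)
H₁: β₁ ≠ 0 (linear relationship exists)

Test statistic: t = β̂₁ / SE(β̂₁) = -0.1784 / 0.2630 = -0.6783

The p-value (0.5059) is the probability, under H₀, of a t-statistic at least as extreme as |t| = 0.6783 (two-sided, df = n − 2 = 19).

Decision rule: reject H₀ if p-value < α.
p-value = 0.5059 ≥ α = 0.01 → fail to reject H₀.

Conclusion: the linear association between x and y is not significant at the 1% level.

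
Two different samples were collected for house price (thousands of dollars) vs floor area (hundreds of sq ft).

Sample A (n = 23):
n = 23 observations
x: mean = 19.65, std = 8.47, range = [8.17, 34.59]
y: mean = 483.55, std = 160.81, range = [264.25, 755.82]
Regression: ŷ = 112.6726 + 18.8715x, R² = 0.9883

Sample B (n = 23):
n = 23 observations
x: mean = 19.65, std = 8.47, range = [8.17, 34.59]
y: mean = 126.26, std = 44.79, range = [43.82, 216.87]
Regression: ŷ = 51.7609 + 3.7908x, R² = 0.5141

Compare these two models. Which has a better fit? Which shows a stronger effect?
Model A has the better fit (R² = 0.9883 vs 0.5141). Model A shows the stronger effect (|β₁| = 18.8715 vs 3.7908).

Model Comparison:

Goodness of fit (R²):
- Model A: R² = 0.9883 → 98.83% of variance in house price explained
- Model B: R² = 0.5141 → 51.41% of variance in house price explained
- 0.9883 > 0.5141 → Model A has the better fit

Which has the larger per-hundred sq ft effect? (|β₁|)
- Model A: β₁ = 18.8715 → predicted house price rises 18.8715 thousand dollars per additional hundred sq ft of floor area
- Model B: β₁ = 3.7908 → predicted house price rises 3.7908 thousand dollars per additional hundred sq ft of floor area
- |18.8715| > |3.7908| → Model A shows the stronger marginal effect

Note: R² measures how tightly points cluster around the line; β₁ measures how steep the line is — they answer different questions.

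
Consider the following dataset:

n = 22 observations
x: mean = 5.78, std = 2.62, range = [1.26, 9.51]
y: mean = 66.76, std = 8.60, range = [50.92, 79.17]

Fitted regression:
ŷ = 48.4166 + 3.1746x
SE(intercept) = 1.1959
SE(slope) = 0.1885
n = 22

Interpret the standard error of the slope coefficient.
The slope 3.1746 is pinned down to within about ±0.1885 (one SE) by these data — relative uncertainty 5.9%, i.e. precise.

SE(β̂₁) = 0.1885 says: if we drew many samples of n = 22 from the same population and refit each time, the fitted slopes would scatter with a standard deviation of roughly 0.1885 around the true β₁.

Relative precision:
- SE / |β̂₁| = 0.1885 / 3.1746 = 5.9%
- Rule of thumb (under 20%: precise; 20% to under 50%: moderately precise; 50% or more: imprecise) → precise

Link to interval estimation: a confidence interval for β₁ is β̂₁ ± t* × 0.1885, so SE sets the half-width per unit of t*.

What drives SE(β̂₁): larger n (here n = 22) → smaller SE; wider spread of x values → smaller SE.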